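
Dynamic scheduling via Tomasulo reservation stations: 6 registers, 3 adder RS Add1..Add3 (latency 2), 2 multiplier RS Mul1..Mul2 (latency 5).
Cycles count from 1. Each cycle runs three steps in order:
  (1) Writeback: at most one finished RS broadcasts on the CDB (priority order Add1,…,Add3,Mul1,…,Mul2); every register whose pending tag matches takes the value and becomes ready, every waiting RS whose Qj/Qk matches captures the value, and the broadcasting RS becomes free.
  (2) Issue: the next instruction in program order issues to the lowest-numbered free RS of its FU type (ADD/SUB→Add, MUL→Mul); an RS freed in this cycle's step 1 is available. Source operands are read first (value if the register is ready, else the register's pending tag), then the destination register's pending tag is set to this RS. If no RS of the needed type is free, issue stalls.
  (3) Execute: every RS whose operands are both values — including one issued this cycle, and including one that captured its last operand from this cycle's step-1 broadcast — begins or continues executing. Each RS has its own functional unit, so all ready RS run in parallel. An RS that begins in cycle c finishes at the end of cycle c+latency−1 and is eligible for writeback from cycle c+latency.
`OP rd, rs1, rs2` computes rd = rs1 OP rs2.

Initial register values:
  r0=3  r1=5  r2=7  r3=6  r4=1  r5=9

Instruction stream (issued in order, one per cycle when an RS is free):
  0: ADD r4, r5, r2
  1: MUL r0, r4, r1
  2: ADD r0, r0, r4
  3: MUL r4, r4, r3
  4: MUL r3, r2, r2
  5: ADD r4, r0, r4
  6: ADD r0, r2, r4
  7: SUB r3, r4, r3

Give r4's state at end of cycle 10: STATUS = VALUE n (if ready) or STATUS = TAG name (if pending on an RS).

  c1: issue ADD r4<-Add1  regs: r0:3,r1:5,r2:7,r3:6,r4:Add1,r5:9
  c2: issue MUL r0<-Mul1  regs: r0:Mul1,r1:5,r2:7,r3:6,r4:Add1,r5:9
  c3: CDB Add1=16; issue ADD r0<-Add1  regs: r0:Add1,r1:5,r2:7,r3:6,r4:16,r5:9
  c4: issue MUL r4<-Mul2  regs: r0:Add1,r1:5,r2:7,r3:6,r4:Mul2,r5:9
  c5: stall  regs: r0:Add1,r1:5,r2:7,r3:6,r4:Mul2,r5:9
  c6: stall  regs: r0:Add1,r1:5,r2:7,r3:6,r4:Mul2,r5:9
  c7: stall  regs: r0:Add1,r1:5,r2:7,r3:6,r4:Mul2,r5:9
  c8: CDB Mul1=80; issue MUL r3<-Mul1  regs: r0:Add1,r1:5,r2:7,r3:Mul1,r4:Mul2,r5:9
  c9: CDB Mul2=96; issue ADD r4<-Add2  regs: r0:Add1,r1:5,r2:7,r3:Mul1,r4:Add2,r5:9
  c10: CDB Add1=96; issue ADD r0<-Add1  regs: r0:Add1,r1:5,r2:7,r3:Mul1,r4:Add2,r5:9

STATUS = TAG Add2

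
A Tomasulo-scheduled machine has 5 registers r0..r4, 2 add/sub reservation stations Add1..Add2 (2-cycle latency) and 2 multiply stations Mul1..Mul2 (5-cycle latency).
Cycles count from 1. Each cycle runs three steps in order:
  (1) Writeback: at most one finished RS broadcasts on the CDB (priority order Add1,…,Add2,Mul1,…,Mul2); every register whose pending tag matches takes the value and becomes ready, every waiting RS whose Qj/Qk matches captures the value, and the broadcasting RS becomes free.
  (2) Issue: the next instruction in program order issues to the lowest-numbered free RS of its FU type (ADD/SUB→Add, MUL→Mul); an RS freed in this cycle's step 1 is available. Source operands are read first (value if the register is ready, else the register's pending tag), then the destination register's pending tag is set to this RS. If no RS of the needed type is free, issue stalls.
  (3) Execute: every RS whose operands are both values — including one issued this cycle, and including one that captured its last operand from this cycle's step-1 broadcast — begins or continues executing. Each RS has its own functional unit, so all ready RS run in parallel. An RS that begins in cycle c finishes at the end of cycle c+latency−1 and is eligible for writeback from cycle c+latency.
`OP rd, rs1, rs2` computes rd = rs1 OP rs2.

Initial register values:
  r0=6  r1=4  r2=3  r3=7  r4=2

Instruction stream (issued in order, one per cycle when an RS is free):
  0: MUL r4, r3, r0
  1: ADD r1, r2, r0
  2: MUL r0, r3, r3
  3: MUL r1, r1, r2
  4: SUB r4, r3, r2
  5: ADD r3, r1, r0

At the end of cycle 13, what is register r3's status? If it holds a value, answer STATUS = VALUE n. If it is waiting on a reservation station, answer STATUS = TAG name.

c1: issue MUL r4<-Mul1 | r0:6,r1:4,r2:3,r3:7,r4:Mul1
c2: issue ADD r1<-Add1 | r0:6,r1:Add1,r2:3,r3:7,r4:Mul1
c3: issue MUL r0<-Mul2 | r0:Mul2,r1:Add1,r2:3,r3:7,r4:Mul1
c4: CDB Add1=9; stall | r0:Mul2,r1:9,r2:3,r3:7,r4:Mul1
c5: stall | r0:Mul2,r1:9,r2:3,r3:7,r4:Mul1
c6: CDB Mul1=42; issue MUL r1<-Mul1 | r0:Mul2,r1:Mul1,r2:3,r3:7,r4:42
c7: issue SUB r4<-Add1 | r0:Mul2,r1:Mul1,r2:3,r3:7,r4:Add1
c8: CDB Mul2=49; issue ADD r3<-Add2 | r0:49,r1:Mul1,r2:3,r3:Add2,r4:Add1
c9: CDB Add1=4 | r0:49,r1:Mul1,r2:3,r3:Add2,r4:4
c10: - | r0:49,r1:Mul1,r2:3,r3:Add2,r4:4
c11: CDB Mul1=27 | r0:49,r1:27,r2:3,r3:Add2,r4:4
c12: - | r0:49,r1:27,r2:3,r3:Add2,r4:4
c13: CDB Add2=76 | r0:49,r1:27,r2:3,r3:76,r4:4

STATUS = VALUE 76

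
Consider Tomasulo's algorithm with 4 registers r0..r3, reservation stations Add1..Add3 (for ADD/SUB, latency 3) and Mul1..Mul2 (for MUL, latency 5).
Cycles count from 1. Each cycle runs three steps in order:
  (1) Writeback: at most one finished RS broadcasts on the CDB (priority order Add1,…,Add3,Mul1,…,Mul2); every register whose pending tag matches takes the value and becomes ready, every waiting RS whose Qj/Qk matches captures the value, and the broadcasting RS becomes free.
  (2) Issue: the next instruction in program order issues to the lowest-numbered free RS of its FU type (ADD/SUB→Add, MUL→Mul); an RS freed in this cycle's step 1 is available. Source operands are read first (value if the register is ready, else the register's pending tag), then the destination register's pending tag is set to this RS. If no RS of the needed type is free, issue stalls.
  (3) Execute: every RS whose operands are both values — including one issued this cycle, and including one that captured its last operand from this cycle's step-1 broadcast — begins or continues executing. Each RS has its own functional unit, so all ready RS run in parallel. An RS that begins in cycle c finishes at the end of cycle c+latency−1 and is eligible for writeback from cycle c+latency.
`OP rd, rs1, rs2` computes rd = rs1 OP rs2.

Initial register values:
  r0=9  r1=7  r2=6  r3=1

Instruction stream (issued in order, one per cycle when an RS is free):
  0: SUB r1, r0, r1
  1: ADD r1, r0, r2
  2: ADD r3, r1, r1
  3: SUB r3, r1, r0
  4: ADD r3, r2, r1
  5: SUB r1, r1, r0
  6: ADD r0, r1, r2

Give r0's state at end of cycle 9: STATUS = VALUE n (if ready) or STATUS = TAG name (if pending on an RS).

  c1: issue SUB r1<-Add1  regs: r0:9,r1:Add1,r2:6,r3:1
  c2: issue ADD r1<-Add2  regs: r0:9,r1:Add2,r2:6,r3:1
  c3: issue ADD r3<-Add3  regs: r0:9,r1:Add2,r2:6,r3:Add3
  c4: CDB Add1=2; issue SUB r3<-Add1  regs: r0:9,r1:Add2,r2:6,r3:Add1
  c5: CDB Add2=15; issue ADD r3<-Add2  regs: r0:9,r1:15,r2:6,r3:Add2
  c6: stall  regs: r0:9,r1:15,r2:6,r3:Add2
  c7: stall  regs: r0:9,r1:15,r2:6,r3:Add2
  c8: CDB Add1=6; issue SUB r1<-Add1  regs: r0:9,r1:Add1,r2:6,r3:Add2
  c9: CDB Add2=21; issue ADD r0<-Add2  regs: r0:Add2,r1:Add1,r2:6,r3:21

STATUS = TAG Add2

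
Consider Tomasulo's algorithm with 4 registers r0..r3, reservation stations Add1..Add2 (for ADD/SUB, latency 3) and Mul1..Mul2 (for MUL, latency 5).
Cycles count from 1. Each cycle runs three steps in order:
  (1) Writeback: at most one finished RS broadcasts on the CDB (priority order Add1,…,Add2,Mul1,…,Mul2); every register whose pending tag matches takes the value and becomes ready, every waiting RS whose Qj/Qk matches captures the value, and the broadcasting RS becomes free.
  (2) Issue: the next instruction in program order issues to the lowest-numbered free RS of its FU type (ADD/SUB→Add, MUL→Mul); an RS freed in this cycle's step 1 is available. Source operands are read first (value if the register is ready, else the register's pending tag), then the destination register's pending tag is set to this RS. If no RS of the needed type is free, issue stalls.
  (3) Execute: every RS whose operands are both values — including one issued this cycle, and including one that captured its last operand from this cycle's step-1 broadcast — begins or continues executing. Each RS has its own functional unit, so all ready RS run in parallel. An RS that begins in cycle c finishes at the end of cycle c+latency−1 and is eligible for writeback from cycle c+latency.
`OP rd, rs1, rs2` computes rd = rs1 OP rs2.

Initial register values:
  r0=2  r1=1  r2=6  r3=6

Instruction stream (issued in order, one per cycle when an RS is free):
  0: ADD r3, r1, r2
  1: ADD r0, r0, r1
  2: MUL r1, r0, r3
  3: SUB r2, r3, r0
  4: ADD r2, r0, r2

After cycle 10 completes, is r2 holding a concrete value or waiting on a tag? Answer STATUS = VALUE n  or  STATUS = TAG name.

STATUS = TAG Add2

  c1: issue ADD r3<-Add1  regs: r0:2,r1:1,r2:6,r3:Add1
  c2: issue ADD r0<-Add2  regs: r0:Add2,r1:1,r2:6,r3:Add1
  c3: issue MUL r1<-Mul1  regs: r0:Add2,r1:Mul1,r2:6,r3:Add1
  c4: CDB Add1=7; issue SUB r2<-Add1  regs: r0:Add2,r1:Mul1,r2:Add1,r3:7
  c5: CDB Add2=3; issue ADD r2<-Add2  regs: r0:3,r1:Mul1,r2:Add2,r3:7
  c6: -  regs: r0:3,r1:Mul1,r2:Add2,r3:7
  c7: -  regs: r0:3,r1:Mul1,r2:Add2,r3:7
  c8: CDB Add1=4  regs: r0:3,r1:Mul1,r2:Add2,r3:7
  c9: -  regs: r0:3,r1:Mul1,r2:Add2,r3:7
  c10: CDB Mul1=21  regs: r0:3,r1:21,r2:Add2,r3:7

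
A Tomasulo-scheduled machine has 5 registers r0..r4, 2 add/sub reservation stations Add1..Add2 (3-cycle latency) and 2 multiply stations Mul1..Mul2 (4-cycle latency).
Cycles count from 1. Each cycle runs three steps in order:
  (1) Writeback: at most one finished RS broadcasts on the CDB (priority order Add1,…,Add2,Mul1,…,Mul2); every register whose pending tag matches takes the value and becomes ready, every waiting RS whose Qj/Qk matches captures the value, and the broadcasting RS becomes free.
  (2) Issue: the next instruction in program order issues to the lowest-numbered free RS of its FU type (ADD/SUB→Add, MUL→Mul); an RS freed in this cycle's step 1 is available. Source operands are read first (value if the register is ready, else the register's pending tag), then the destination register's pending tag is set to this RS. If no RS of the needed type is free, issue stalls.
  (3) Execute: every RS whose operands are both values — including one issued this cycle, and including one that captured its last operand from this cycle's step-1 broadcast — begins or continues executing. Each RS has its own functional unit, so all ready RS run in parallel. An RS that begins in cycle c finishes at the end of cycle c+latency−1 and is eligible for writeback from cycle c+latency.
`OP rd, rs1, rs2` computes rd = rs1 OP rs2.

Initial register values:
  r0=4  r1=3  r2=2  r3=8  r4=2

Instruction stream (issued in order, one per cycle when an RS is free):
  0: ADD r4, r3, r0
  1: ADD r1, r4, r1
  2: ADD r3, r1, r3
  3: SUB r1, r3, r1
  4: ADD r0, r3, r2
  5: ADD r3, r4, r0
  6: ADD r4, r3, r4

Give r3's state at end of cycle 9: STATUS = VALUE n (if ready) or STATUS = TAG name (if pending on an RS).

cycle 1: issue ADD r4<-Add1 // r0:4,r1:3,r2:2,r3:8,r4:Add1
cycle 2: issue ADD r1<-Add2 // r0:4,r1:Add2,r2:2,r3:8,r4:Add1
cycle 3: stall // r0:4,r1:Add2,r2:2,r3:8,r4:Add1
cycle 4: CDB Add1=12; issue ADD r3<-Add1 // r0:4,r1:Add2,r2:2,r3:Add1,r4:12
cycle 5: stall // r0:4,r1:Add2,r2:2,r3:Add1,r4:12
cycle 6: stall // r0:4,r1:Add2,r2:2,r3:Add1,r4:12
cycle 7: CDB Add2=15; issue SUB r1<-Add2 // r0:4,r1:Add2,r2:2,r3:Add1,r4:12
cycle 8: stall // r0:4,r1:Add2,r2:2,r3:Add1,r4:12
cycle 9: stall // r0:4,r1:Add2,r2:2,r3:Add1,r4:12

STATUS = TAG Add1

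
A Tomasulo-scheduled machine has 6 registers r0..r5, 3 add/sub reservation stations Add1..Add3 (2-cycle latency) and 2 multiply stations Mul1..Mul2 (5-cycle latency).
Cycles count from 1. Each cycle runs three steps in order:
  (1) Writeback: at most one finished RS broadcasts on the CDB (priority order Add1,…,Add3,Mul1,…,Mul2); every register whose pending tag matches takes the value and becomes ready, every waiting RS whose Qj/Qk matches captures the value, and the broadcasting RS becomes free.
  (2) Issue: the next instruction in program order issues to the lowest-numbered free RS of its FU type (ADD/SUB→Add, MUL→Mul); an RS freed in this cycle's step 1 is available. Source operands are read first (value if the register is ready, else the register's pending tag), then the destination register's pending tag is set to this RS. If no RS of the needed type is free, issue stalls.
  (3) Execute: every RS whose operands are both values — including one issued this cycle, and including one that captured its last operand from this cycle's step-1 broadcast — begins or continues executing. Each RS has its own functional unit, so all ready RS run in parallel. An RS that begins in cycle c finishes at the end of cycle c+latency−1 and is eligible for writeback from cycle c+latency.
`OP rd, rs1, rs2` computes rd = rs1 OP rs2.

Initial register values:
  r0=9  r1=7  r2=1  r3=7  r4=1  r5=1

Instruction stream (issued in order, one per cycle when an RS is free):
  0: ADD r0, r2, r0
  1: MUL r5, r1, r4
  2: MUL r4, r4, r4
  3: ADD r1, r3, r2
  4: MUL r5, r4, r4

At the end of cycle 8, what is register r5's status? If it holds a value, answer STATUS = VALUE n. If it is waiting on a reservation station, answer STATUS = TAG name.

STATUS = TAG Mul1

cycle 1: issue ADD r0<-Add1 // r0:Add1,r1:7,r2:1,r3:7,r4:1,r5:1
cycle 2: issue MUL r5<-Mul1 // r0:Add1,r1:7,r2:1,r3:7,r4:1,r5:Mul1
cycle 3: CDB Add1=10; issue MUL r4<-Mul2 // r0:10,r1:7,r2:1,r3:7,r4:Mul2,r5:Mul1
cycle 4: issue ADD r1<-Add1 // r0:10,r1:Add1,r2:1,r3:7,r4:Mul2,r5:Mul1
cycle 5: stall // r0:10,r1:Add1,r2:1,r3:7,r4:Mul2,r5:Mul1
cycle 6: CDB Add1=8; stall // r0:10,r1:8,r2:1,r3:7,r4:Mul2,r5:Mul1
cycle 7: CDB Mul1=7; issue MUL r5<-Mul1 // r0:10,r1:8,r2:1,r3:7,r4:Mul2,r5:Mul1
cycle 8: CDB Mul2=1 // r0:10,r1:8,r2:1,r3:7,r4:1,r5:Mul1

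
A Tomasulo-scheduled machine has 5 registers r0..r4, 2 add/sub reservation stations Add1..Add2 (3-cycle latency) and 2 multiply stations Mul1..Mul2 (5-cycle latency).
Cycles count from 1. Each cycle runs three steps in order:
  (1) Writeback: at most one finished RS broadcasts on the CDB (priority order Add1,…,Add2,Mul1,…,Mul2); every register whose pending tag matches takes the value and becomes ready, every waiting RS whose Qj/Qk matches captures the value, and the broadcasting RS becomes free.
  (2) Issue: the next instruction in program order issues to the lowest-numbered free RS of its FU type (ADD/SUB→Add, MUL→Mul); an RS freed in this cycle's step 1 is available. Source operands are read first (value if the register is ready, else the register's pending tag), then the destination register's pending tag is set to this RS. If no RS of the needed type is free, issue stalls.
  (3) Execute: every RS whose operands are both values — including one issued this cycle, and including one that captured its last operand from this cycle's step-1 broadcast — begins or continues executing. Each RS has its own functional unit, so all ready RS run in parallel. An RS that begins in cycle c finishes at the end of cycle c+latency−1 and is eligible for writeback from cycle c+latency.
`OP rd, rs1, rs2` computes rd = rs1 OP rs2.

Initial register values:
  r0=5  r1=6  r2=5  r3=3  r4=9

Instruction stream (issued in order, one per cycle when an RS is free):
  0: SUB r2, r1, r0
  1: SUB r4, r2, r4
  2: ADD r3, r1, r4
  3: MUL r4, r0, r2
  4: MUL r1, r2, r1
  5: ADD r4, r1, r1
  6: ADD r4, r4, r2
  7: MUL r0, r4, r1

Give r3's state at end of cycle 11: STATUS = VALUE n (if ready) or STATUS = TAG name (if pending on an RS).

STATUS = VALUE -2

c1: issue SUB r2<-Add1 | r0:5,r1:6,r2:Add1,r3:3,r4:9
c2: issue SUB r4<-Add2 | r0:5,r1:6,r2:Add1,r3:3,r4:Add2
c3: stall | r0:5,r1:6,r2:Add1,r3:3,r4:Add2
c4: CDB Add1=1; issue ADD r3<-Add1 | r0:5,r1:6,r2:1,r3:Add1,r4:Add2
c5: issue MUL r4<-Mul1 | r0:5,r1:6,r2:1,r3:Add1,r4:Mul1
c6: issue MUL r1<-Mul2 | r0:5,r1:Mul2,r2:1,r3:Add1,r4:Mul1
c7: CDB Add2=-8; issue ADD r4<-Add2 | r0:5,r1:Mul2,r2:1,r3:Add1,r4:Add2
c8: stall | r0:5,r1:Mul2,r2:1,r3:Add1,r4:Add2
c9: stall | r0:5,r1:Mul2,r2:1,r3:Add1,r4:Add2
c10: CDB Add1=-2; issue ADD r4<-Add1 | r0:5,r1:Mul2,r2:1,r3:-2,r4:Add1
c11: CDB Mul1=5; issue MUL r0<-Mul1 | r0:Mul1,r1:Mul2,r2:1,r3:-2,r4:Add1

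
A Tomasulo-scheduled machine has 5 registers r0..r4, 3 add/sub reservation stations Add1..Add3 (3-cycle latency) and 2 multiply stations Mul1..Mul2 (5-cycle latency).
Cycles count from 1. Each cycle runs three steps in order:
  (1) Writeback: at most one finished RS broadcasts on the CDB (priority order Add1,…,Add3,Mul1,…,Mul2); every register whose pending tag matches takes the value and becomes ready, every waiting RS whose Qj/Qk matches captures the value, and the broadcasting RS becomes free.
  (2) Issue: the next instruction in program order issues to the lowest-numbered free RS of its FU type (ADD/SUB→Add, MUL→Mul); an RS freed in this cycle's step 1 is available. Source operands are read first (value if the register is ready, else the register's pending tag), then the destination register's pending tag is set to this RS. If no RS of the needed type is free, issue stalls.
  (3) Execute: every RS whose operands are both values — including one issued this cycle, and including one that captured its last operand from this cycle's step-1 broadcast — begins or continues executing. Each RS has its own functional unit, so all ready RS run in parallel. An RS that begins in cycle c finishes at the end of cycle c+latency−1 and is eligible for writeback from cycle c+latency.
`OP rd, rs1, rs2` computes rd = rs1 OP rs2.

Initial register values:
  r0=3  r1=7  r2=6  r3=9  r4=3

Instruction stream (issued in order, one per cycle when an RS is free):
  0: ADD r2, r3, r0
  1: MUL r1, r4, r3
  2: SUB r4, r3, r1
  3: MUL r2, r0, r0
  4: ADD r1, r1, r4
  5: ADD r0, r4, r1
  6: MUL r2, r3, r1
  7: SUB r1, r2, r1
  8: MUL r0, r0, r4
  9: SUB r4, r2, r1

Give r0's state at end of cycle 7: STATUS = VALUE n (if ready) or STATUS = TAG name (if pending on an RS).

STATUS = TAG Add3

  c1: issue ADD r2<-Add1  regs: r0:3,r1:7,r2:Add1,r3:9,r4:3
  c2: issue MUL r1<-Mul1  regs: r0:3,r1:Mul1,r2:Add1,r3:9,r4:3
  c3: issue SUB r4<-Add2  regs: r0:3,r1:Mul1,r2:Add1,r3:9,r4:Add2
  c4: CDB Add1=12; issue MUL r2<-Mul2  regs: r0:3,r1:Mul1,r2:Mul2,r3:9,r4:Add2
  c5: issue ADD r1<-Add1  regs: r0:3,r1:Add1,r2:Mul2,r3:9,r4:Add2
  c6: issue ADD r0<-Add3  regs: r0:Add3,r1:Add1,r2:Mul2,r3:9,r4:Add2
  c7: CDB Mul1=27; issue MUL r2<-Mul1  regs: r0:Add3,r1:Add1,r2:Mul1,r3:9,r4:Add2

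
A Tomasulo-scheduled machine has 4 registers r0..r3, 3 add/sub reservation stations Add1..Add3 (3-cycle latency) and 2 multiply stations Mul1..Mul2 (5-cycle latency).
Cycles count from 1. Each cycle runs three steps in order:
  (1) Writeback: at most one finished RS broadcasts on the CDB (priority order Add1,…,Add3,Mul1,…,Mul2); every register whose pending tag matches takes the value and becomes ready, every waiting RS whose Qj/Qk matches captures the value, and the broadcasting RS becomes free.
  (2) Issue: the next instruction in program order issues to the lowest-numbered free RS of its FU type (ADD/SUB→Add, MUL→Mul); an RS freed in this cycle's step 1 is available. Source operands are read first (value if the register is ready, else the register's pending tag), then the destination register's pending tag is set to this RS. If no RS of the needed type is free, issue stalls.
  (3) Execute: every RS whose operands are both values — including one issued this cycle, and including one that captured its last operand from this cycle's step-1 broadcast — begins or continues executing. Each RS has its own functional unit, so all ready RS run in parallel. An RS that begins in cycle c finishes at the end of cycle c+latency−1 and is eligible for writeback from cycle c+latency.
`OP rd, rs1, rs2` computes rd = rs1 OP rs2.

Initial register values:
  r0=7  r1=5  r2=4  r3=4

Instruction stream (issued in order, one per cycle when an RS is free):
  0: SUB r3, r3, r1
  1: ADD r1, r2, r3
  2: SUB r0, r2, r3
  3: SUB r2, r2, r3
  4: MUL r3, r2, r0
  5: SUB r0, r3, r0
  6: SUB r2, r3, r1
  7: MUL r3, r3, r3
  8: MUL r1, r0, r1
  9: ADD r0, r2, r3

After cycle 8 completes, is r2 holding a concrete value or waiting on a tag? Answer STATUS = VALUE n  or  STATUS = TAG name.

cycle 1: issue SUB r3<-Add1 // r0:7,r1:5,r2:4,r3:Add1
cycle 2: issue ADD r1<-Add2 // r0:7,r1:Add2,r2:4,r3:Add1
cycle 3: issue SUB r0<-Add3 // r0:Add3,r1:Add2,r2:4,r3:Add1
cycle 4: CDB Add1=-1; issue SUB r2<-Add1 // r0:Add3,r1:Add2,r2:Add1,r3:-1
cycle 5: issue MUL r3<-Mul1 // r0:Add3,r1:Add2,r2:Add1,r3:Mul1
cycle 6: stall // r0:Add3,r1:Add2,r2:Add1,r3:Mul1
cycle 7: CDB Add1=5; issue SUB r0<-Add1 // r0:Add1,r1:Add2,r2:5,r3:Mul1
cycle 8: CDB Add2=3; issue SUB r2<-Add2 // r0:Add1,r1:3,r2:Add2,r3:Mul1

STATUS = TAG Add2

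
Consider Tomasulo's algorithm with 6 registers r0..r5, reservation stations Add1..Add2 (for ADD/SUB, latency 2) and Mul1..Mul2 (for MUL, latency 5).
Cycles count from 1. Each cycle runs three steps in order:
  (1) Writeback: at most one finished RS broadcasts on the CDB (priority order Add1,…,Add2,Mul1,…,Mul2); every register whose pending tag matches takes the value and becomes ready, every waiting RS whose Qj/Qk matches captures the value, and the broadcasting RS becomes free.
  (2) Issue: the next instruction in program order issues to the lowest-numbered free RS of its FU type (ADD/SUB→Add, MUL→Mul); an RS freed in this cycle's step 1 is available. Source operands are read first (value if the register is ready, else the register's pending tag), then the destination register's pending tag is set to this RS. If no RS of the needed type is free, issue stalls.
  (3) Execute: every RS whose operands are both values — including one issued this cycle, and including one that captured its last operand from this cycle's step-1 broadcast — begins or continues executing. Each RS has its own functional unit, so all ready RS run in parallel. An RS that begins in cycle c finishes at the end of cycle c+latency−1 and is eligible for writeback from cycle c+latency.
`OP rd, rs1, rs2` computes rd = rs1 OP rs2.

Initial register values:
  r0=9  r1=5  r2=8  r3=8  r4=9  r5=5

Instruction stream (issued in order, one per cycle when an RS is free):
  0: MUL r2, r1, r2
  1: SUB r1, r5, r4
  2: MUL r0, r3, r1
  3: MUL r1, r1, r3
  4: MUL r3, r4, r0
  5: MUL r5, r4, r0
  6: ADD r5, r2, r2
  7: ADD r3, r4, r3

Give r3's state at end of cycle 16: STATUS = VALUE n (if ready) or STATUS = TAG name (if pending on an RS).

cycle 1: issue MUL r2<-Mul1 // r0:9,r1:5,r2:Mul1,r3:8,r4:9,r5:5
cycle 2: issue SUB r1<-Add1 // r0:9,r1:Add1,r2:Mul1,r3:8,r4:9,r5:5
cycle 3: issue MUL r0<-Mul2 // r0:Mul2,r1:Add1,r2:Mul1,r3:8,r4:9,r5:5
cycle 4: CDB Add1=-4; stall // r0:Mul2,r1:-4,r2:Mul1,r3:8,r4:9,r5:5
cycle 5: stall // r0:Mul2,r1:-4,r2:Mul1,r3:8,r4:9,r5:5
cycle 6: CDB Mul1=40; issue MUL r1<-Mul1 // r0:Mul2,r1:Mul1,r2:40,r3:8,r4:9,r5:5
cycle 7: stall // r0:Mul2,r1:Mul1,r2:40,r3:8,r4:9,r5:5
cycle 8: stall // r0:Mul2,r1:Mul1,r2:40,r3:8,r4:9,r5:5
cycle 9: CDB Mul2=-32; issue MUL r3<-Mul2 // r0:-32,r1:Mul1,r2:40,r3:Mul2,r4:9,r5:5
cycle 10: stall // r0:-32,r1:Mul1,r2:40,r3:Mul2,r4:9,r5:5
cycle 11: CDB Mul1=-32; issue MUL r5<-Mul1 // r0:-32,r1:-32,r2:40,r3:Mul2,r4:9,r5:Mul1
cycle 12: issue ADD r5<-Add1 // r0:-32,r1:-32,r2:40,r3:Mul2,r4:9,r5:Add1
cycle 13: issue ADD r3<-Add2 // r0:-32,r1:-32,r2:40,r3:Add2,r4:9,r5:Add1
cycle 14: CDB Add1=80 // r0:-32,r1:-32,r2:40,r3:Add2,r4:9,r5:80
cycle 15: CDB Mul2=-288 // r0:-32,r1:-32,r2:40,r3:Add2,r4:9,r5:80
cycle 16: CDB Mul1=-288 // r0:-32,r1:-32,r2:40,r3:Add2,r4:9,r5:80

STATUS = TAG Add2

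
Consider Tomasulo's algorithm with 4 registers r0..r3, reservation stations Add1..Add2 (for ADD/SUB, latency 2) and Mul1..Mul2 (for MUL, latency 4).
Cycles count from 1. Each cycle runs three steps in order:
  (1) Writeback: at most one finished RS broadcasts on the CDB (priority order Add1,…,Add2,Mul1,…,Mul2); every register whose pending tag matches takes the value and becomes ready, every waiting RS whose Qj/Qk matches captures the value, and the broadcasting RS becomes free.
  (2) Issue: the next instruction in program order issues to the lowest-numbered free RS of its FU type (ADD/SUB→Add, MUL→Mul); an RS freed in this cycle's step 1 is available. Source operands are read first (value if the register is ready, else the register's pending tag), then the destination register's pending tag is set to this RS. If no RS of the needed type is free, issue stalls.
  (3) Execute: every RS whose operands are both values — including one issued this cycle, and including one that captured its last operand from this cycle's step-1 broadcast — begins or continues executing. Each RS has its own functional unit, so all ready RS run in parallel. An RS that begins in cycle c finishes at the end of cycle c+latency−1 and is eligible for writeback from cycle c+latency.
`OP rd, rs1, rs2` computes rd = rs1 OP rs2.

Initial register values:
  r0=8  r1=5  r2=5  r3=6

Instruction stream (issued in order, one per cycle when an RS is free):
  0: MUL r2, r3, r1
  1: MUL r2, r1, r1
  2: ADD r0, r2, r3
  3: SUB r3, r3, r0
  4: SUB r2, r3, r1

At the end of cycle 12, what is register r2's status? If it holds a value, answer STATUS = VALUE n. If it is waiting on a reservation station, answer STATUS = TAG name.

STATUS = VALUE -30

  c1: issue MUL r2<-Mul1  regs: r0:8,r1:5,r2:Mul1,r3:6
  c2: issue MUL r2<-Mul2  regs: r0:8,r1:5,r2:Mul2,r3:6
  c3: issue ADD r0<-Add1  regs: r0:Add1,r1:5,r2:Mul2,r3:6
  c4: issue SUB r3<-Add2  regs: r0:Add1,r1:5,r2:Mul2,r3:Add2
  c5: CDB Mul1=30; stall  regs: r0:Add1,r1:5,r2:Mul2,r3:Add2
  c6: CDB Mul2=25; stall  regs: r0:Add1,r1:5,r2:25,r3:Add2
  c7: stall  regs: r0:Add1,r1:5,r2:25,r3:Add2
  c8: CDB Add1=31; issue SUB r2<-Add1  regs: r0:31,r1:5,r2:Add1,r3:Add2
  c9: -  regs: r0:31,r1:5,r2:Add1,r3:Add2
  c10: CDB Add2=-25  regs: r0:31,r1:5,r2:Add1,r3:-25
  c11: -  regs: r0:31,r1:5,r2:Add1,r3:-25
  c12: CDB Add1=-30  regs: r0:31,r1:5,r2:-30,r3:-25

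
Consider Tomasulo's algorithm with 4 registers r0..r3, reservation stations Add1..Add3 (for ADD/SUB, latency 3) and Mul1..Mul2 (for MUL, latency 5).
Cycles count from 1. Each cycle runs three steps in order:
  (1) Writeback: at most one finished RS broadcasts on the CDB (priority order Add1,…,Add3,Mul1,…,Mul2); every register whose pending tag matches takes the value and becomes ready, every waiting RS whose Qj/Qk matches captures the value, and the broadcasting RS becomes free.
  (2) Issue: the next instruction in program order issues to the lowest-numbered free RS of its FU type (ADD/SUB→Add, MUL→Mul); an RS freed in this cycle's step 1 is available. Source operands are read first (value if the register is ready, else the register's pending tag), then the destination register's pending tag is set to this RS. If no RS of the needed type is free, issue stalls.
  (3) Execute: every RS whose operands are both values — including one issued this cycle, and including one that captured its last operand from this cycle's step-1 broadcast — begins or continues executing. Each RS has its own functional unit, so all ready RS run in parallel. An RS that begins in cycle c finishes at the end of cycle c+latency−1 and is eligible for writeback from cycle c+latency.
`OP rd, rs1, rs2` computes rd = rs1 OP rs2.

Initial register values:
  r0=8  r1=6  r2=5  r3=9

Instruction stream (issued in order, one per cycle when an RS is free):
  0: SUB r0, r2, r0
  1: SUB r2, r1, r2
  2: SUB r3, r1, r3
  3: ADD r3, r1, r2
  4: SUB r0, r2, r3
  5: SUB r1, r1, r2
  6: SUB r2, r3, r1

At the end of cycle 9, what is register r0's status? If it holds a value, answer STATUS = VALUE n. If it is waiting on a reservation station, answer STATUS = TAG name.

STATUS = TAG Add2

  c1: issue SUB r0<-Add1  regs: r0:Add1,r1:6,r2:5,r3:9
  c2: issue SUB r2<-Add2  regs: r0:Add1,r1:6,r2:Add2,r3:9
  c3: issue SUB r3<-Add3  regs: r0:Add1,r1:6,r2:Add2,r3:Add3
  c4: CDB Add1=-3; issue ADD r3<-Add1  regs: r0:-3,r1:6,r2:Add2,r3:Add1
  c5: CDB Add2=1; issue SUB r0<-Add2  regs: r0:Add2,r1:6,r2:1,r3:Add1
  c6: CDB Add3=-3; issue SUB r1<-Add3  regs: r0:Add2,r1:Add3,r2:1,r3:Add1
  c7: stall  regs: r0:Add2,r1:Add3,r2:1,r3:Add1
  c8: CDB Add1=7; issue SUB r2<-Add1  regs: r0:Add2,r1:Add3,r2:Add1,r3:7
  c9: CDB Add3=5  regs: r0:Add2,r1:5,r2:Add1,r3:7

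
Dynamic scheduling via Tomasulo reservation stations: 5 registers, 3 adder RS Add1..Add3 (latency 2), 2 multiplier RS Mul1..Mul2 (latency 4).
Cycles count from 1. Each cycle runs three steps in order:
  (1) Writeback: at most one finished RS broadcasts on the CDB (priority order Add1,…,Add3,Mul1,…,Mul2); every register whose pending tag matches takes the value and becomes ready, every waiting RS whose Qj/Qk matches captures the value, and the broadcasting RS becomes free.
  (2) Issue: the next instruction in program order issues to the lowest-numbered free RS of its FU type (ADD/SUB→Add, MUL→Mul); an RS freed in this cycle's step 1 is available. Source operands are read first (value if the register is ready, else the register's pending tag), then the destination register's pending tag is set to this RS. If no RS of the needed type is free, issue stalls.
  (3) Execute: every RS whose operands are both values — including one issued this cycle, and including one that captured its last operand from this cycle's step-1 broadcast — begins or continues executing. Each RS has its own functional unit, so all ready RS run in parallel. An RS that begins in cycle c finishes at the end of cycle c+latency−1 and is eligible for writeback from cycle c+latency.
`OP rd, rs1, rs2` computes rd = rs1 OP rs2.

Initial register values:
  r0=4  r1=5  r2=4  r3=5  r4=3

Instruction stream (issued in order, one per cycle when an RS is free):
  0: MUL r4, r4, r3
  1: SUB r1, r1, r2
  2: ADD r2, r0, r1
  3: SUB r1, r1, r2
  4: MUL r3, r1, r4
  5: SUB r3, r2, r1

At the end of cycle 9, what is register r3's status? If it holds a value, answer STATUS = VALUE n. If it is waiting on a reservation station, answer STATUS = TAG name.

  c1: issue MUL r4<-Mul1  regs: r0:4,r1:5,r2:4,r3:5,r4:Mul1
  c2: issue SUB r1<-Add1  regs: r0:4,r1:Add1,r2:4,r3:5,r4:Mul1
  c3: issue ADD r2<-Add2  regs: r0:4,r1:Add1,r2:Add2,r3:5,r4:Mul1
  c4: CDB Add1=1; issue SUB r1<-Add1  regs: r0:4,r1:Add1,r2:Add2,r3:5,r4:Mul1
  c5: CDB Mul1=15; issue MUL r3<-Mul1  regs: r0:4,r1:Add1,r2:Add2,r3:Mul1,r4:15
  c6: CDB Add2=5; issue SUB r3<-Add2  regs: r0:4,r1:Add1,r2:5,r3:Add2,r4:15
  c7: -  regs: r0:4,r1:Add1,r2:5,r3:Add2,r4:15
  c8: CDB Add1=-4  regs: r0:4,r1:-4,r2:5,r3:Add2,r4:15
  c9: -  regs: r0:4,r1:-4,r2:5,r3:Add2,r4:15

STATUS = TAG Add2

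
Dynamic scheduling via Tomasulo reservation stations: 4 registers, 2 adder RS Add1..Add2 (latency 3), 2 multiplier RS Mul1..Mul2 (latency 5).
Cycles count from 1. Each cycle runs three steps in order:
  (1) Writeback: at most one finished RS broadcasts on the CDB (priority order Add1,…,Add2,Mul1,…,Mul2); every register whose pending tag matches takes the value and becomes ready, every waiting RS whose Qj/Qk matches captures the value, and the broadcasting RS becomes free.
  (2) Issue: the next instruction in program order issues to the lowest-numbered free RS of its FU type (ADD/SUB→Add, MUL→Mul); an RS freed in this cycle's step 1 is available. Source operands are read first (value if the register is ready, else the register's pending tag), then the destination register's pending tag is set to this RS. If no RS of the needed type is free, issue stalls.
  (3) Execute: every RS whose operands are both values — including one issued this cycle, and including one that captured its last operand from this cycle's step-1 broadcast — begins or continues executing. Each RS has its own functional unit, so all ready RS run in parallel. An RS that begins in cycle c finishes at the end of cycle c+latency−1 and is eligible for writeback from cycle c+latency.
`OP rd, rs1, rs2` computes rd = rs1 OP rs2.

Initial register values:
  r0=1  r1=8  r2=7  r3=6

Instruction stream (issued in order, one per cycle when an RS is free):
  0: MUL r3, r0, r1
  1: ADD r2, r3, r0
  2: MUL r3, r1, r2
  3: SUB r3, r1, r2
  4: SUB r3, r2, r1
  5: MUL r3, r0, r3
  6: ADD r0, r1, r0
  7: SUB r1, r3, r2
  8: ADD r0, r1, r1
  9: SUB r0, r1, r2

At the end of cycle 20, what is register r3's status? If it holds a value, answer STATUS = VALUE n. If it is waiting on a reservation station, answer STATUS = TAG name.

STATUS = VALUE 1

cycle 1: issue MUL r3<-Mul1 // r0:1,r1:8,r2:7,r3:Mul1
cycle 2: issue ADD r2<-Add1 // r0:1,r1:8,r2:Add1,r3:Mul1
cycle 3: issue MUL r3<-Mul2 // r0:1,r1:8,r2:Add1,r3:Mul2
cycle 4: issue SUB r3<-Add2 // r0:1,r1:8,r2:Add1,r3:Add2
cycle 5: stall // r0:1,r1:8,r2:Add1,r3:Add2
cycle 6: CDB Mul1=8; stall // r0:1,r1:8,r2:Add1,r3:Add2
cycle 7: stall // r0:1,r1:8,r2:Add1,r3:Add2
cycle 8: stall // r0:1,r1:8,r2:Add1,r3:Add2
cycle 9: CDB Add1=9; issue SUB r3<-Add1 // r0:1,r1:8,r2:9,r3:Add1
cycle 10: issue MUL r3<-Mul1 // r0:1,r1:8,r2:9,r3:Mul1
cycle 11: stall // r0:1,r1:8,r2:9,r3:Mul1
cycle 12: CDB Add1=1; issue ADD r0<-Add1 // r0:Add1,r1:8,r2:9,r3:Mul1
cycle 13: CDB Add2=-1; issue SUB r1<-Add2 // r0:Add1,r1:Add2,r2:9,r3:Mul1
cycle 14: CDB Mul2=72; stall // r0:Add1,r1:Add2,r2:9,r3:Mul1
cycle 15: CDB Add1=9; issue ADD r0<-Add1 // r0:Add1,r1:Add2,r2:9,r3:Mul1
cycle 16: stall // r0:Add1,r1:Add2,r2:9,r3:Mul1
cycle 17: CDB Mul1=1; stall // r0:Add1,r1:Add2,r2:9,r3:1
cycle 18: stall // r0:Add1,r1:Add2,r2:9,r3:1
cycle 19: stall // r0:Add1,r1:Add2,r2:9,r3:1
cycle 20: CDB Add2=-8; issue SUB r0<-Add2 // r0:Add2,r1:-8,r2:9,r3:1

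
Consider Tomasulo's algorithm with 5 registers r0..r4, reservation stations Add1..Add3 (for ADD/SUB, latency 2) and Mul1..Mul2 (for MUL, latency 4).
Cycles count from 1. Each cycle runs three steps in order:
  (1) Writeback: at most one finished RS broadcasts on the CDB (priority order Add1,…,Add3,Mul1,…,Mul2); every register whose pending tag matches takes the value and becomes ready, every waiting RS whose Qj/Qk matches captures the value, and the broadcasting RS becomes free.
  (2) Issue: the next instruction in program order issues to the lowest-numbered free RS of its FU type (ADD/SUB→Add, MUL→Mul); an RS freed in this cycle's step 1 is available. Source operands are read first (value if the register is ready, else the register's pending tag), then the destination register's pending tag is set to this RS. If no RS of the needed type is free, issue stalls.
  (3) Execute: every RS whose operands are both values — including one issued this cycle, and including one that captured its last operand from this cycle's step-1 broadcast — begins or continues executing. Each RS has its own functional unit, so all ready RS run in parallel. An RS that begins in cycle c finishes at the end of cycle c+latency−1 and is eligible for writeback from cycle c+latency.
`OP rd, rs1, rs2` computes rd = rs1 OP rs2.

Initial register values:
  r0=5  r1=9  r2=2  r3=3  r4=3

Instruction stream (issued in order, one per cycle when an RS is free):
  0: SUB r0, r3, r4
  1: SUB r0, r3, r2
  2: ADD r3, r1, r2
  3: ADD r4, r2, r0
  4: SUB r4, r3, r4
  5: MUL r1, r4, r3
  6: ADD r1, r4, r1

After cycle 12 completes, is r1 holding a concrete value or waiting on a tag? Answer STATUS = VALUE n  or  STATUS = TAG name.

STATUS = TAG Add2

cycle 1: issue SUB r0<-Add1 // r0:Add1,r1:9,r2:2,r3:3,r4:3
cycle 2: issue SUB r0<-Add2 // r0:Add2,r1:9,r2:2,r3:3,r4:3
cycle 3: CDB Add1=0; issue ADD r3<-Add1 // r0:Add2,r1:9,r2:2,r3:Add1,r4:3
cycle 4: CDB Add2=1; issue ADD r4<-Add2 // r0:1,r1:9,r2:2,r3:Add1,r4:Add2
cycle 5: CDB Add1=11; issue SUB r4<-Add1 // r0:1,r1:9,r2:2,r3:11,r4:Add1
cycle 6: CDB Add2=3; issue MUL r1<-Mul1 // r0:1,r1:Mul1,r2:2,r3:11,r4:Add1
cycle 7: issue ADD r1<-Add2 // r0:1,r1:Add2,r2:2,r3:11,r4:Add1
cycle 8: CDB Add1=8 // r0:1,r1:Add2,r2:2,r3:11,r4:8
cycle 9: - // r0:1,r1:Add2,r2:2,r3:11,r4:8
cycle 10: - // r0:1,r1:Add2,r2:2,r3:11,r4:8
cycle 11: - // r0:1,r1:Add2,r2:2,r3:11,r4:8
cycle 12: CDB Mul1=88 // r0:1,r1:Add2,r2:2,r3:11,r4:8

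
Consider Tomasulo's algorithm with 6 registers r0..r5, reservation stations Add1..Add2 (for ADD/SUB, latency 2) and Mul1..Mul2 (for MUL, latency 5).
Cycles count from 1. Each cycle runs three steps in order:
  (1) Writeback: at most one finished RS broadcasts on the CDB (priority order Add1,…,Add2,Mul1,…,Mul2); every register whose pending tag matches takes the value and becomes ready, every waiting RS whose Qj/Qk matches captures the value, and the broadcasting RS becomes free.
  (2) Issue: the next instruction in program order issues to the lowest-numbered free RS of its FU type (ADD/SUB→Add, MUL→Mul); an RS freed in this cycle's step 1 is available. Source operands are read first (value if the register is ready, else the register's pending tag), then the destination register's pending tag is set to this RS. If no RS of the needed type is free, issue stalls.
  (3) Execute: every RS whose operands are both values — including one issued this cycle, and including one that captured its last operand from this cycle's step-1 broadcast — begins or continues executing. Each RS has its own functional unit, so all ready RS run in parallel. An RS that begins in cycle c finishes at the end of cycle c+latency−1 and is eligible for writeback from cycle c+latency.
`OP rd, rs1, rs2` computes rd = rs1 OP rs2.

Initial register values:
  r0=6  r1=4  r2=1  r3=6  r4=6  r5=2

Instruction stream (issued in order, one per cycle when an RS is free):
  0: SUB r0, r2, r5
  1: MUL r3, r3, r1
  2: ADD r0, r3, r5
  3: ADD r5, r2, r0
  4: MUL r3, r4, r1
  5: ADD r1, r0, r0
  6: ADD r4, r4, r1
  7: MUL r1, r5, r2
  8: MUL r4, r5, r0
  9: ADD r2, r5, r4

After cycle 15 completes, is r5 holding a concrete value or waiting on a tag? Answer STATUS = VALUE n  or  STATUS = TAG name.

cycle 1: issue SUB r0<-Add1 // r0:Add1,r1:4,r2:1,r3:6,r4:6,r5:2
cycle 2: issue MUL r3<-Mul1 // r0:Add1,r1:4,r2:1,r3:Mul1,r4:6,r5:2
cycle 3: CDB Add1=-1; issue ADD r0<-Add1 // r0:Add1,r1:4,r2:1,r3:Mul1,r4:6,r5:2
cycle 4: issue ADD r5<-Add2 // r0:Add1,r1:4,r2:1,r3:Mul1,r4:6,r5:Add2
cycle 5: issue MUL r3<-Mul2 // r0:Add1,r1:4,r2:1,r3:Mul2,r4:6,r5:Add2
cycle 6: stall // r0:Add1,r1:4,r2:1,r3:Mul2,r4:6,r5:Add2
cycle 7: CDB Mul1=24; stall // r0:Add1,r1:4,r2:1,r3:Mul2,r4:6,r5:Add2
cycle 8: stall // r0:Add1,r1:4,r2:1,r3:Mul2,r4:6,r5:Add2
cycle 9: CDB Add1=26; issue ADD r1<-Add1 // r0:26,r1:Add1,r2:1,r3:Mul2,r4:6,r5:Add2
cycle 10: CDB Mul2=24; stall // r0:26,r1:Add1,r2:1,r3:24,r4:6,r5:Add2
cycle 11: CDB Add1=52; issue ADD r4<-Add1 // r0:26,r1:52,r2:1,r3:24,r4:Add1,r5:Add2
cycle 12: CDB Add2=27; issue MUL r1<-Mul1 // r0:26,r1:Mul1,r2:1,r3:24,r4:Add1,r5:27
cycle 13: CDB Add1=58; issue MUL r4<-Mul2 // r0:26,r1:Mul1,r2:1,r3:24,r4:Mul2,r5:27
cycle 14: issue ADD r2<-Add1 // r0:26,r1:Mul1,r2:Add1,r3:24,r4:Mul2,r5:27
cycle 15: - // r0:26,r1:Mul1,r2:Add1,r3:24,r4:Mul2,r5:27

STATUS = VALUE 27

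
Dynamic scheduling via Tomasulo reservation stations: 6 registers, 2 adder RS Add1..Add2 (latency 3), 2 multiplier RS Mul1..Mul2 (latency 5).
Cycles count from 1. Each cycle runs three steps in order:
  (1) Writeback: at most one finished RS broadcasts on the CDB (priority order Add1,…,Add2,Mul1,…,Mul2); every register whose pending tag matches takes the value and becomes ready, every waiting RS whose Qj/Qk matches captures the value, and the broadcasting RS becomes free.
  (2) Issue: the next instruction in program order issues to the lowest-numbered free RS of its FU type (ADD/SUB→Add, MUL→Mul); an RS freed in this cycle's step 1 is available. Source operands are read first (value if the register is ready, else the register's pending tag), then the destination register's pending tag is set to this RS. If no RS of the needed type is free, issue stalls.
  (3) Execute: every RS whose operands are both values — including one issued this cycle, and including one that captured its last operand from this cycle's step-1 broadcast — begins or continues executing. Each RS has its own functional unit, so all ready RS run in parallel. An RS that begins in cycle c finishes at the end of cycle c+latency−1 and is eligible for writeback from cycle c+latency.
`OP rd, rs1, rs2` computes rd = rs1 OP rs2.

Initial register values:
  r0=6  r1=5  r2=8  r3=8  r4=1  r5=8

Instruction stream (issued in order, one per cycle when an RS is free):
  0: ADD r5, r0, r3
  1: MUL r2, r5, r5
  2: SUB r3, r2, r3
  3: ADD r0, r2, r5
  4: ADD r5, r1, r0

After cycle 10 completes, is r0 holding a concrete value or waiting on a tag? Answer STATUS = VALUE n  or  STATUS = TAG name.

STATUS = TAG Add1

c1: issue ADD r5<-Add1 | r0:6,r1:5,r2:8,r3:8,r4:1,r5:Add1
c2: issue MUL r2<-Mul1 | r0:6,r1:5,r2:Mul1,r3:8,r4:1,r5:Add1
c3: issue SUB r3<-Add2 | r0:6,r1:5,r2:Mul1,r3:Add2,r4:1,r5:Add1
c4: CDB Add1=14; issue ADD r0<-Add1 | r0:Add1,r1:5,r2:Mul1,r3:Add2,r4:1,r5:14
c5: stall | r0:Add1,r1:5,r2:Mul1,r3:Add2,r4:1,r5:14
c6: stall | r0:Add1,r1:5,r2:Mul1,r3:Add2,r4:1,r5:14
c7: stall | r0:Add1,r1:5,r2:Mul1,r3:Add2,r4:1,r5:14
c8: stall | r0:Add1,r1:5,r2:Mul1,r3:Add2,r4:1,r5:14
c9: CDB Mul1=196; stall | r0:Add1,r1:5,r2:196,r3:Add2,r4:1,r5:14
c10: stall | r0:Add1,r1:5,r2:196,r3:Add2,r4:1,r5:14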